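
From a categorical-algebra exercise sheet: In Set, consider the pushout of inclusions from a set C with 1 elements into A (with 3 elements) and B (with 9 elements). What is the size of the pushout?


The pushout A +_C B identifies the images of C in A and B.
|A +_C B| = |A| + |B| - |C| (for injections).
= 3 + 9 - 1 = 11

11


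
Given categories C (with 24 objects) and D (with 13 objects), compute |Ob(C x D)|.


The product category C x D has objects that are pairs (c, d).
Number of pairs = |Ob(C)| * |Ob(D)| = 24 * 13 = 312

312


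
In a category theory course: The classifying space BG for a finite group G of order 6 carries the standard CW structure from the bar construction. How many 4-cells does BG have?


In the bar-construction CW model of BG, the n-cells are indexed by
n-tuples [g_1|...|g_n] of non-identity elements of G (degenerate
simplices with some g_i = e do not contribute cells), so there are
(|G| - 1)^n n-cells.
For dim = 4 with |G| = 6:
cells = (6 - 1)^4 = 5^4 = 625

625


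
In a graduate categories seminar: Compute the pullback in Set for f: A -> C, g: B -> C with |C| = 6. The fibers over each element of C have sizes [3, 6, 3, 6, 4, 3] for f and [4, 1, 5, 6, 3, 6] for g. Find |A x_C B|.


The pullback A x_C B consists of pairs (a, b) with f(a) = g(b).
For each element c in C, the fiber product has |f^-1(c)| * |g^-1(c)| elements.
Summing over C: 3 * 4 + 6 * 1 + 3 * 5 + 6 * 6 + 4 * 3 + 3 * 6
= 12 + 6 + 15 + 36 + 12 + 18 = 99

99


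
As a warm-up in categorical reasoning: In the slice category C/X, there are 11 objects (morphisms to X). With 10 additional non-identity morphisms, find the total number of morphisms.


In the slice category C/X, objects are morphisms to X.
Identity morphisms: 11 (one per object of C/X).
Non-identity morphisms: 10.
Total = 11 + 10 = 21

21


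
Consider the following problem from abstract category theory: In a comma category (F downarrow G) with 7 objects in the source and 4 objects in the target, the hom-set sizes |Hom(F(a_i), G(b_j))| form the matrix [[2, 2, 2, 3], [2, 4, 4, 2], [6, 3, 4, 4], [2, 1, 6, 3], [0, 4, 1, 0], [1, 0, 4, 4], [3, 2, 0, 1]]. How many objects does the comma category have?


Objects of (F downarrow G) are triples (a, b, h: F(a)->G(b)).
The count equals the sum of all entries in the hom-matrix.
sum(row 0) = 9
sum(row 1) = 12
sum(row 2) = 17
sum(row 3) = 12
sum(row 4) = 5
sum(row 5) = 9
sum(row 6) = 6
Grand total = 70

70


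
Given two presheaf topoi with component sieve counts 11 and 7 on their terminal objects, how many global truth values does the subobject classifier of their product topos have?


In a product of presheaf topoi E_1 x E_2, the subobject classifier
is Omega = Omega_1 x Omega_2 (componentwise), so
|Omega(top)| = |Omega_1(top_1)| * |Omega_2(top_2)|.
= 11 * 7 = 77.

77


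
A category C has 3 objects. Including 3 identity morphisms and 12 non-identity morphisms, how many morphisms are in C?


Each object has an identity morphism, giving 3 identities.
Adding the 12 non-identity morphisms:
Total = 3 + 12 = 15

15


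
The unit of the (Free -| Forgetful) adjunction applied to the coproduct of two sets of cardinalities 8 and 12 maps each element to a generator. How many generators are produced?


The unit eta_X: X -> U(F(X)) of the Free-Forgetful adjunction
maps each element of X to a generator of F(X). For X = S + T (disjoint
union in Set), |S + T| = |S| + |T|.
Total mappings = 8 + 12 = 20.

20


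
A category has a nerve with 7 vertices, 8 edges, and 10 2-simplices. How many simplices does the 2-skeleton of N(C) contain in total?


The 2-skeleton of the nerve N(C) consists of simplices in dimensions 0, 1, 2:
  |N(C)_0| = 7 (objects)
  |N(C)_1| = 8 (morphisms)
  |N(C)_2| = 10 (composable pairs)
Total = 7 + 8 + 10 = 25

25


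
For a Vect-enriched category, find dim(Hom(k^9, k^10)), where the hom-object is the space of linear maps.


In Vect-enriched categories, Hom(k^n, k^m) is the space of m x n matrices.
dim(Hom(k^9, k^10)) = 10 * 9 = 90

90


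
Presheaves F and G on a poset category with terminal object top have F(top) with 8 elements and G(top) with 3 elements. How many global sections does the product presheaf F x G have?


Global sections of a presheaf on a poset with terminal top satisfy
Gamma(H) ~ H(top). Presheaves admit pointwise products, so
(F x G)(top) = F(top) x G(top) (Cartesian product).
|Gamma(F x G)| = |F(top)| * |G(top)| = 8 * 3 = 24.

24


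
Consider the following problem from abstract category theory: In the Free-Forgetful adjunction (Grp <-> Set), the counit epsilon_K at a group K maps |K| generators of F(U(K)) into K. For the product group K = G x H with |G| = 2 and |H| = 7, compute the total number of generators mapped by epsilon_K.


The counit epsilon_K: F(U(K)) -> K of the Free-Forgetful adjunction
maps |K| generators of F(U(K)) into K. For K = G x H (the product group),
|G x H| = |G| * |H|.
Total generators mapped = 2 * 7 = 14.

14


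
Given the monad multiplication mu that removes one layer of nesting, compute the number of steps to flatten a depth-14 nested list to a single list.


Each application of mu: T^2 -> T removes one layer of nesting.
Starting at depth 14 (i.e., T^14(X)), we need to reach T(X).
Number of mu applications = 14 - 1 = 13

13


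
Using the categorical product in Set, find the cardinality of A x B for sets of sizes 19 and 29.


In Set, the product A x B is the Cartesian product.
By the universal property, |A x B| = |A| * |B|.
|A x B| = 19 * 29 = 551

551


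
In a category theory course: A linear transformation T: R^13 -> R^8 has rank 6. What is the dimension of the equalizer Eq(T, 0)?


The equalizer of f and the zero map is ker(f).
By the rank-nullity theorem: dim(ker(f)) = dim(domain) - rank(f).
dim(ker(f)) = 13 - 6 = 7

7


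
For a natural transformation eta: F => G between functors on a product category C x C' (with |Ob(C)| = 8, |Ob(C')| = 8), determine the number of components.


A natural transformation eta: F => G assigns one component morphism per
object of the domain category.
The domain is the product category C x C', so
|Ob(C x C')| = |Ob(C)| * |Ob(C')| = 8 * 8 = 64.
Therefore eta has 64 component morphisms.

64


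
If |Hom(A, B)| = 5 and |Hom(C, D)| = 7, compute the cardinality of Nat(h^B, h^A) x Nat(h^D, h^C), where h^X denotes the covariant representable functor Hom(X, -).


By the Yoneda lemma, Nat(h^B, h^A) is isomorphic to Hom(A, B),
so |Nat(h^B, h^A)| = |Hom(A, B)| and |Nat(h^D, h^C)| = |Hom(C, D)|.
|Hom(A, B)| = 5, |Hom(C, D)| = 7.
|Nat(h^B, h^A) x Nat(h^D, h^C)| = 5 * 7 = 35

35


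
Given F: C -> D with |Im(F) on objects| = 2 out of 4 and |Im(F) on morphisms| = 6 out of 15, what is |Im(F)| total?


The image of F consists of distinct objects and distinct morphisms.
|Im(F)| on objects = 2
|Im(F)| on morphisms = 6
Total image cardinality = 2 + 6 = 8

8


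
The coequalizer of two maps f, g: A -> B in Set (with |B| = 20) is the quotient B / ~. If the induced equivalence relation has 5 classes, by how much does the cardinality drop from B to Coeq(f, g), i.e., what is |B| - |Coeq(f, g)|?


The coequalizer Coeq(f, g) = B / ~ has one element per equivalence class.
|B| = 20, |Coeq(f, g)| = 5.
|B| - |Coeq(f, g)| = 20 - 5 = 15.

15


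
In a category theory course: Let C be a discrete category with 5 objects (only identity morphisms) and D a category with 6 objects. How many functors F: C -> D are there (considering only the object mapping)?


A functor from a discrete category C to D is determined by
where each object maps. Each of the 5 objects of C can map
to any of the 6 objects of D independently.
Number of functors = 6^5 = 7776

7776


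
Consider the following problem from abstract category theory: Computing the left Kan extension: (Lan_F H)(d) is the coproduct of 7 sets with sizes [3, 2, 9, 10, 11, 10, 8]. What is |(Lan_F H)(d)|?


Pointwise, the left Kan extension (Lan_F H)(d) is the colimit, indexed
by the comma category (F downarrow d), of H composed with the
projection (F downarrow d) -> C. Here that colimit is given
as a coproduct (disjoint union) of sets, so its cardinality is the
sum of the sizes of the summands.
Coproduct of sets with sizes: 3 + 2 + 9 + 10 + 11 + 10 + 8
= 53

53


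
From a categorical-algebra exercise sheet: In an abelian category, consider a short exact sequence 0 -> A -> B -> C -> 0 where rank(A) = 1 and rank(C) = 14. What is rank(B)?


For a short exact sequence 0 -> A -> B -> C -> 0,
rank is additive: rank(B) = rank(A) + rank(C).
rank(B) = 1 + 14 = 15

15


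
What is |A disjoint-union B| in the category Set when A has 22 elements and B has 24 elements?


In Set, the coproduct A + B is the disjoint union.
|A + B| = |A| + |B| = 22 + 24 = 46

46


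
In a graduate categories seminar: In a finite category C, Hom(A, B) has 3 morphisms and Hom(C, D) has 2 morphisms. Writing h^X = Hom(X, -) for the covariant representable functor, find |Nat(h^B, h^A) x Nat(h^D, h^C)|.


By the Yoneda lemma, Nat(h^B, h^A) is isomorphic to Hom(A, B),
so |Nat(h^B, h^A)| = |Hom(A, B)| and |Nat(h^D, h^C)| = |Hom(C, D)|.
|Hom(A, B)| = 3, |Hom(C, D)| = 2.
|Nat(h^B, h^A) x Nat(h^D, h^C)| = 3 * 2 = 6

6


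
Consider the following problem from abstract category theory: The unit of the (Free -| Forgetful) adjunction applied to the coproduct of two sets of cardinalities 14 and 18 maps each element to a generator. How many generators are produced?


The unit eta_X: X -> U(F(X)) of the Free-Forgetful adjunction
maps each element of X to a generator of F(X). For X = S + T (disjoint
union in Set), |S + T| = |S| + |T|.
Total mappings = 14 + 18 = 32.

32


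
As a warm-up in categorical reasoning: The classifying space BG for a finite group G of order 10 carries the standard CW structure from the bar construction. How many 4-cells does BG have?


In the bar-construction CW model of BG, the n-cells are indexed by
n-tuples [g_1|...|g_n] of non-identity elements of G (degenerate
simplices with some g_i = e do not contribute cells), so there are
(|G| - 1)^n n-cells.
For dim = 4 with |G| = 10:
cells = (10 - 1)^4 = 9^4 = 6561

6561


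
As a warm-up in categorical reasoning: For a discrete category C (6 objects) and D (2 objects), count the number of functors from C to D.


A functor from a discrete category C to D is determined by
where each object maps. Each of the 6 objects of C can map
to any of the 2 objects of D independently.
Number of functors = 2^6 = 64

64


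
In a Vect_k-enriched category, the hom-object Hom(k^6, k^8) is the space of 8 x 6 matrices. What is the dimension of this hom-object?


In Vect-enriched categories, Hom(k^n, k^m) is the space of m x n matrices.
dim(Hom(k^6, k^8)) = 8 * 6 = 48

48


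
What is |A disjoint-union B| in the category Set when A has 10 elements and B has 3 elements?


In Set, the coproduct A + B is the disjoint union.
|A + B| = |A| + |B| = 10 + 3 = 13

13


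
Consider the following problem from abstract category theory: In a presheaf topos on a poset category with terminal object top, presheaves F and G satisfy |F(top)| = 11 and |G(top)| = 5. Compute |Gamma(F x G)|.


Global sections of a presheaf on a poset with terminal top satisfy
Gamma(H) ~ H(top). Presheaves admit pointwise products, so
(F x G)(top) = F(top) x G(top) (Cartesian product).
|Gamma(F x G)| = |F(top)| * |G(top)| = 11 * 5 = 55.

55


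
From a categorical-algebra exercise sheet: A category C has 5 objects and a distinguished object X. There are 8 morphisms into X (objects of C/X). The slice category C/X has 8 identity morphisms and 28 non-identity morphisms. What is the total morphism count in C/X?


In the slice category C/X, objects are morphisms to X.
Identity morphisms: 8 (one per object of C/X).
Non-identity morphisms: 28.
Total = 8 + 28 = 36

36


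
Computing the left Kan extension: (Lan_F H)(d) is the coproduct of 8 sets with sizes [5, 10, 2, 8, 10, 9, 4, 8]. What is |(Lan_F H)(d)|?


Pointwise, the left Kan extension (Lan_F H)(d) is the colimit, indexed
by the comma category (F downarrow d), of H composed with the
projection (F downarrow d) -> C. Here that colimit is given
as a coproduct (disjoint union) of sets, so its cardinality is the
sum of the sizes of the summands.
Coproduct of sets with sizes: 5 + 10 + 2 + 8 + 10 + 9 + 4 + 8
= 56

56


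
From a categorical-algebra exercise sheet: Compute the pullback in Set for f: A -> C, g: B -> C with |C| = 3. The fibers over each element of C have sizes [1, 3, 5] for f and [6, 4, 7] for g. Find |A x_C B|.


The pullback A x_C B consists of pairs (a, b) with f(a) = g(b).
For each element c in C, the fiber product has |f^-1(c)| * |g^-1(c)| elements.
Summing over C: 1 * 6 + 3 * 4 + 5 * 7
= 6 + 12 + 35 = 53

53


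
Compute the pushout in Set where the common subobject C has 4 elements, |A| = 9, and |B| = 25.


The pushout A +_C B identifies the images of C in A and B.
|A +_C B| = |A| + |B| - |C| (for injections).
= 9 + 25 - 4 = 30

30


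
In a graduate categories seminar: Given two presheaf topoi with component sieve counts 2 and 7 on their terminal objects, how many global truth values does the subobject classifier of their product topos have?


In a product of presheaf topoi E_1 x E_2, the subobject classifier
is Omega = Omega_1 x Omega_2 (componentwise), so
|Omega(top)| = |Omega_1(top_1)| * |Omega_2(top_2)|.
= 2 * 7 = 14.

14


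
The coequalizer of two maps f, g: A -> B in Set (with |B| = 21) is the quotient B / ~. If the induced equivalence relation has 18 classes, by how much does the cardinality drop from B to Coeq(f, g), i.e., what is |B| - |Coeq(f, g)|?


The coequalizer Coeq(f, g) = B / ~ has one element per equivalence class.
|B| = 21, |Coeq(f, g)| = 18.
|B| - |Coeq(f, g)| = 21 - 18 = 3.

3


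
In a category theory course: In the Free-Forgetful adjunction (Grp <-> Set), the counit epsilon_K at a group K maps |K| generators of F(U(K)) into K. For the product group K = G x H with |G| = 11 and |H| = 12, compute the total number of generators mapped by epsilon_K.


The counit epsilon_K: F(U(K)) -> K of the Free-Forgetful adjunction
maps |K| generators of F(U(K)) into K. For K = G x H (the product group),
|G x H| = |G| * |H|.
Total generators mapped = 11 * 12 = 132.

132


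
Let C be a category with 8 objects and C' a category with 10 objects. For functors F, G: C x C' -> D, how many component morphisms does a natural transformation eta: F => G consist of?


A natural transformation eta: F => G assigns one component morphism per
object of the domain category.
The domain is the product category C x C', so
|Ob(C x C')| = |Ob(C)| * |Ob(C')| = 8 * 10 = 80.
Therefore eta has 80 component morphisms.

80


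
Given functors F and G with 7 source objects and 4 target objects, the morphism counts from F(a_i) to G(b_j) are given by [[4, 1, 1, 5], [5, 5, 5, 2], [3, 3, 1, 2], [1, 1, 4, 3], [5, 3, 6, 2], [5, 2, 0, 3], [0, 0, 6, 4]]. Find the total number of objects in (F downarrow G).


Objects of (F downarrow G) are triples (a, b, h: F(a)->G(b)).
The count equals the sum of all entries in the hom-matrix.
sum(row 0) = 11
sum(row 1) = 17
sum(row 2) = 9
sum(row 3) = 9
sum(row 4) = 16
sum(row 5) = 10
sum(row 6) = 10
Grand total = 82

82


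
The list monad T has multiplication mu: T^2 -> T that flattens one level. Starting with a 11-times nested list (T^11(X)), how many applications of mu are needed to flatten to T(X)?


Each application of mu: T^2 -> T removes one layer of nesting.
Starting at depth 11 (i.e., T^11(X)), we need to reach T(X).
Number of mu applications = 11 - 1 = 10

10


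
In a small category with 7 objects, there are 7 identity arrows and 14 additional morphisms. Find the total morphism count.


Each object has an identity morphism, giving 7 identities.
Adding the 14 non-identity morphisms:
Total = 7 + 14 = 21

21


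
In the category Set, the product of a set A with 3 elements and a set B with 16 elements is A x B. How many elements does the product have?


In Set, the product A x B is the Cartesian product.
By the universal property, |A x B| = |A| * |B|.
|A x B| = 3 * 16 = 48

48


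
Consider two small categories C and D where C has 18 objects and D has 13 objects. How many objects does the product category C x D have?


The product category C x D has objects that are pairs (c, d).
Number of pairs = |Ob(C)| * |Ob(D)| = 18 * 13 = 234

234


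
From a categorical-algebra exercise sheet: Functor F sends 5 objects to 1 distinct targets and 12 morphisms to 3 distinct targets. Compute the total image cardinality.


The image of F consists of distinct objects and distinct morphisms.
|Im(F)| on objects = 1
|Im(F)| on morphisms = 3
Total image cardinality = 1 + 3 = 4

4


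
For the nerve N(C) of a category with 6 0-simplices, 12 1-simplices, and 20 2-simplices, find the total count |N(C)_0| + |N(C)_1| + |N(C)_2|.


The 2-skeleton of the nerve N(C) consists of simplices in dimensions 0, 1, 2:
  |N(C)_0| = 6 (objects)
  |N(C)_1| = 12 (morphisms)
  |N(C)_2| = 20 (composable pairs)
Total = 6 + 12 + 20 = 38

38


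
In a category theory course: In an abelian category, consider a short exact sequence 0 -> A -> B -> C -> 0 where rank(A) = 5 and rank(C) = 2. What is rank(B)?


For a short exact sequence 0 -> A -> B -> C -> 0,
rank is additive: rank(B) = rank(A) + rank(C).
rank(B) = 5 + 2 = 7

7


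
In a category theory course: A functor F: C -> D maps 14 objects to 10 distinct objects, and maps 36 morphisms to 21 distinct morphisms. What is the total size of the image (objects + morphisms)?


The image of F consists of distinct objects and distinct morphisms.
|Im(F)| on objects = 10
|Im(F)| on morphisms = 21
Total image cardinality = 10 + 21 = 31

31


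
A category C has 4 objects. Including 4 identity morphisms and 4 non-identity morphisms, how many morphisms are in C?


Each object has an identity morphism, giving 4 identities.
Adding the 4 non-identity morphisms:
Total = 4 + 4 = 8

8


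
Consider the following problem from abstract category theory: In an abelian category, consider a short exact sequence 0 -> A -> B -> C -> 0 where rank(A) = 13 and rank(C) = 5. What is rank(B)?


For a short exact sequence 0 -> A -> B -> C -> 0,
rank is additive: rank(B) = rank(A) + rank(C).
rank(B) = 13 + 5 = 18

18


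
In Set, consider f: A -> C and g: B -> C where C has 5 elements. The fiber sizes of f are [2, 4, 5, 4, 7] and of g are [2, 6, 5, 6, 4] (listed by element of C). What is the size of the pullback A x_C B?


The pullback A x_C B consists of pairs (a, b) with f(a) = g(b).
For each element c in C, the fiber product has |f^-1(c)| * |g^-1(c)| elements.
Summing over C: 2 * 2 + 4 * 6 + 5 * 5 + 4 * 6 + 7 * 4
= 4 + 24 + 25 + 24 + 28 = 105

105


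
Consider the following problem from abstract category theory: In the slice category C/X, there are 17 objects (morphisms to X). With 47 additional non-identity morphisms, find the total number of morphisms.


In the slice category C/X, objects are morphisms to X.
Identity morphisms: 17 (one per object of C/X).
Non-identity morphisms: 47.
Total = 17 + 47 = 64

64


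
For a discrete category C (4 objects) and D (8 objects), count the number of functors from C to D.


A functor from a discrete category C to D is determined by
where each object maps. Each of the 4 objects of C can map
to any of the 8 objects of D independently.
Number of functors = 8^4 = 4096

4096


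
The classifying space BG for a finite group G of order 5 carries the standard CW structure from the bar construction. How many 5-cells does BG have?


In the bar-construction CW model of BG, the n-cells are indexed by
n-tuples [g_1|...|g_n] of non-identity elements of G (degenerate
simplices with some g_i = e do not contribute cells), so there are
(|G| - 1)^n n-cells.
For dim = 5 with |G| = 5:
cells = (5 - 1)^5 = 4^5 = 1024

1024


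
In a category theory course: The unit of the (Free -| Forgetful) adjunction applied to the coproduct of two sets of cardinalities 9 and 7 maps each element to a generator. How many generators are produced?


The unit eta_X: X -> U(F(X)) of the Free-Forgetful adjunction
maps each element of X to a generator of F(X). For X = S + T (disjoint
union in Set), |S + T| = |S| + |T|.
Total mappings = 9 + 7 = 16.

16


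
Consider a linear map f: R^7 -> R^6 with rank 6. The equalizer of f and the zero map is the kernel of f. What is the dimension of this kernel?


The equalizer of f and the zero map is ker(f).
By the rank-nullity theorem: dim(ker(f)) = dim(domain) - rank(f).
dim(ker(f)) = 7 - 6 = 1

1


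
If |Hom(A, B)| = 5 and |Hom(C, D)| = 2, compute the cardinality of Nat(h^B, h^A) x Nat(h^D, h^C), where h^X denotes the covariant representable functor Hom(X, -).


By the Yoneda lemma, Nat(h^B, h^A) is isomorphic to Hom(A, B),
so |Nat(h^B, h^A)| = |Hom(A, B)| and |Nat(h^D, h^C)| = |Hom(C, D)|.
|Hom(A, B)| = 5, |Hom(C, D)| = 2.
|Nat(h^B, h^A) x Nat(h^D, h^C)| = 5 * 2 = 10

10


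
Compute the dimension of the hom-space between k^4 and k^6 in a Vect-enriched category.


In Vect-enriched categories, Hom(k^n, k^m) is the space of m x n matrices.
dim(Hom(k^4, k^6)) = 6 * 4 = 24

24


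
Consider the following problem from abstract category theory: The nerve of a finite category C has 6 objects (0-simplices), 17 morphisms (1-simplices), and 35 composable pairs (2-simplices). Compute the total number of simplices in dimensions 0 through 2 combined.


The 2-skeleton of the nerve N(C) consists of simplices in dimensions 0, 1, 2:
  |N(C)_0| = 6 (objects)
  |N(C)_1| = 17 (morphisms)
  |N(C)_2| = 35 (composable pairs)
Total = 6 + 17 + 35 = 58

58


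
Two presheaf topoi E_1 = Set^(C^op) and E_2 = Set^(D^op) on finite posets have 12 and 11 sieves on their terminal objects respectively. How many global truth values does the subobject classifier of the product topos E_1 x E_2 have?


In a product of presheaf topoi E_1 x E_2, the subobject classifier
is Omega = Omega_1 x Omega_2 (componentwise), so
|Omega(top)| = |Omega_1(top_1)| * |Omega_2(top_2)|.
= 12 * 11 = 132.

132


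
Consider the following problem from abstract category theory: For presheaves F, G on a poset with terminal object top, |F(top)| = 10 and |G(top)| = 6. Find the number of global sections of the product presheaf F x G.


Global sections of a presheaf on a poset with terminal top satisfy
Gamma(H) ~ H(top). Presheaves admit pointwise products, so
(F x G)(top) = F(top) x G(top) (Cartesian product).
|Gamma(F x G)| = |F(top)| * |G(top)| = 10 * 6 = 60.

60


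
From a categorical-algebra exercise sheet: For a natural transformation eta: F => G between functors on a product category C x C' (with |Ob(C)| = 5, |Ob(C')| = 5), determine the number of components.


A natural transformation eta: F => G assigns one component morphism per
object of the domain category.
The domain is the product category C x C', so
|Ob(C x C')| = |Ob(C)| * |Ob(C')| = 5 * 5 = 25.
Therefore eta has 25 component morphisms.

25


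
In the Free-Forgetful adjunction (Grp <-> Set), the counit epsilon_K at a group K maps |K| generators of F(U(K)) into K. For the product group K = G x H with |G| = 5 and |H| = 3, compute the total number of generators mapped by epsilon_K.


The counit epsilon_K: F(U(K)) -> K of the Free-Forgetful adjunction
maps |K| generators of F(U(K)) into K. For K = G x H (the product group),
|G x H| = |G| * |H|.
Total generators mapped = 5 * 3 = 15.

15


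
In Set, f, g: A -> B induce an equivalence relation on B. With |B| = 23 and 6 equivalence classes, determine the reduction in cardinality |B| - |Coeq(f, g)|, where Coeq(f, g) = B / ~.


The coequalizer Coeq(f, g) = B / ~ has one element per equivalence class.
|B| = 23, |Coeq(f, g)| = 6.
|B| - |Coeq(f, g)| = 23 - 6 = 17.

17


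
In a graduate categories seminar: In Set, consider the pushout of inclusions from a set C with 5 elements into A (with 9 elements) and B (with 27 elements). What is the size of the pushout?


The pushout A +_C B identifies the images of C in A and B.
|A +_C B| = |A| + |B| - |C| (for injections).
= 9 + 27 - 5 = 31

31


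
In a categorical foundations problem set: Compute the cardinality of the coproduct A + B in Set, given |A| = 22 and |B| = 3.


In Set, the coproduct A + B is the disjoint union.
|A + B| = |A| + |B| = 22 + 3 = 25

25


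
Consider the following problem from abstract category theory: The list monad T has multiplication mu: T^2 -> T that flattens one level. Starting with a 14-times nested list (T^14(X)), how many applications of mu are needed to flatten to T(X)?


Each application of mu: T^2 -> T removes one layer of nesting.
Starting at depth 14 (i.e., T^14(X)), we need to reach T(X).
Number of mu applications = 14 - 1 = 13

13


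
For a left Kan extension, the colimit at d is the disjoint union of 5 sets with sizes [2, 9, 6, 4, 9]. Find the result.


Pointwise, the left Kan extension (Lan_F H)(d) is the colimit, indexed
by the comma category (F downarrow d), of H composed with the
projection (F downarrow d) -> C. Here that colimit is given
as a coproduct (disjoint union) of sets, so its cardinality is the
sum of the sizes of the summands.
Coproduct of sets with sizes: 2 + 9 + 6 + 4 + 9
= 30

30


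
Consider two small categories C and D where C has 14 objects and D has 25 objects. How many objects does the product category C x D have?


The product category C x D has objects that are pairs (c, d).
Number of pairs = |Ob(C)| * |Ob(D)| = 14 * 25 = 350

350


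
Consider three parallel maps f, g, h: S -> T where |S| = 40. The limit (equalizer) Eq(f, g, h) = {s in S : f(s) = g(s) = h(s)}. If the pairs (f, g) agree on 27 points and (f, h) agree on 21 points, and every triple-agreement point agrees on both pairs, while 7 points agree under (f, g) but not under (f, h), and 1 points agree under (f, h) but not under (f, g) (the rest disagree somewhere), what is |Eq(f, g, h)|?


Eq(f, g, h) is the triple-agreement set: points in S where all three
maps take the same value. Using inclusion-exclusion on the pairwise data:
Pair (f, g) agrees on 27 points; pair (f, h) on 21 points.
Points agreeing under (f, g) but not (f, h) = 7; under (f, h) but not (f, g) = 1.
Triple-agreement = agreement-in-(f, g) minus points that agree under (f, g) but not (f, h):
|Eq(f, g, h)| = 27 - 7 = 20
(cross-check via (f, h): 21 - 1 = 20.)

20


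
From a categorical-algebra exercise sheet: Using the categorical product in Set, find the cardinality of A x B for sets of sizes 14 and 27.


In Set, the product A x B is the Cartesian product.
By the universal property, |A x B| = |A| * |B|.
|A x B| = 14 * 27 = 378

378


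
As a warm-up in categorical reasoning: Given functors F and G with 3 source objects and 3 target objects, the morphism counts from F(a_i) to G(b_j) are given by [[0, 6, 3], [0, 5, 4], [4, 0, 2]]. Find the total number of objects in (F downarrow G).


Objects of (F downarrow G) are triples (a, b, h: F(a)->G(b)).
The count equals the sum of all entries in the hom-matrix.
sum(row 0) = 9
sum(row 1) = 9
sum(row 2) = 6
Grand total = 24

24


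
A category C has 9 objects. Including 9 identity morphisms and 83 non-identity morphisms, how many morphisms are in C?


Each object has an identity morphism, giving 9 identities.
Adding the 83 non-identity morphisms:
Total = 9 + 83 = 92

92


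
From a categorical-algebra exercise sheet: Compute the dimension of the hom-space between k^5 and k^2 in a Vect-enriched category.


In Vect-enriched categories, Hom(k^n, k^m) is the space of m x n matrices.
dim(Hom(k^5, k^2)) = 2 * 5 = 10

10


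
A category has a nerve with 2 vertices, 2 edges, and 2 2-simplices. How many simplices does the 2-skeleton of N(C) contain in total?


The 2-skeleton of the nerve N(C) consists of simplices in dimensions 0, 1, 2:
  |N(C)_0| = 2 (objects)
  |N(C)_1| = 2 (morphisms)
  |N(C)_2| = 2 (composable pairs)
Total = 2 + 2 + 2 = 6

6


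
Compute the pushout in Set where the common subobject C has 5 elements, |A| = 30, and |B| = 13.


The pushout A +_C B identifies the images of C in A and B.
|A +_C B| = |A| + |B| - |C| (for injections).
= 30 + 13 - 5 = 38

38


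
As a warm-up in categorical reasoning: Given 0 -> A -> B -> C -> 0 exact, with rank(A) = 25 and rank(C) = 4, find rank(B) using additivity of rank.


For a short exact sequence 0 -> A -> B -> C -> 0,
rank is additive: rank(B) = rank(A) + rank(C).
rank(B) = 25 + 4 = 29

29


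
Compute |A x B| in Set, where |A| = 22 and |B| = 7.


In Set, the product A x B is the Cartesian product.
By the universal property, |A x B| = |A| * |B|.
|A x B| = 22 * 7 = 154

154


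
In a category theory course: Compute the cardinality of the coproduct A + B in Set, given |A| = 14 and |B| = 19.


In Set, the coproduct A + B is the disjoint union.
|A + B| = |A| + |B| = 14 + 19 = 33

33


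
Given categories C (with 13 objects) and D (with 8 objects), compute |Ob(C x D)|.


The product category C x D has objects that are pairs (c, d).
Number of pairs = |Ob(C)| * |Ob(D)| = 13 * 8 = 104

104


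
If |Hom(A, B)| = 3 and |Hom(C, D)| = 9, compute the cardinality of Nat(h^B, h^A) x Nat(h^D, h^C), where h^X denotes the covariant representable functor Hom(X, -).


By the Yoneda lemma, Nat(h^B, h^A) is isomorphic to Hom(A, B),
so |Nat(h^B, h^A)| = |Hom(A, B)| and |Nat(h^D, h^C)| = |Hom(C, D)|.
|Hom(A, B)| = 3, |Hom(C, D)| = 9.
|Nat(h^B, h^A) x Nat(h^D, h^C)| = 3 * 9 = 27

27


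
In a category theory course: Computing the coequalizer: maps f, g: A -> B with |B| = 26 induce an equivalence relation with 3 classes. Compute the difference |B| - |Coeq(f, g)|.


The coequalizer Coeq(f, g) = B / ~ has one element per equivalence class.
|B| = 26, |Coeq(f, g)| = 3.
|B| - |Coeq(f, g)| = 26 - 3 = 23.

23


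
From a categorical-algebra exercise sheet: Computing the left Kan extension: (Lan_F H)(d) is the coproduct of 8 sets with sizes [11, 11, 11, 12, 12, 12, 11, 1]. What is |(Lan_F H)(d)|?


Pointwise, the left Kan extension (Lan_F H)(d) is the colimit, indexed
by the comma category (F downarrow d), of H composed with the
projection (F downarrow d) -> C. Here that colimit is given
as a coproduct (disjoint union) of sets, so its cardinality is the
sum of the sizes of the summands.
Coproduct of sets with sizes: 11 + 11 + 11 + 12 + 12 + 12 + 11 + 1
= 81

81


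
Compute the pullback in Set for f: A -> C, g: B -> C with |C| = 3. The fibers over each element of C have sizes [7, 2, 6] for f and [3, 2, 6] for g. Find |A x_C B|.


The pullback A x_C B consists of pairs (a, b) with f(a) = g(b).
For each element c in C, the fiber product has |f^-1(c)| * |g^-1(c)| elements.
Summing over C: 7 * 3 + 2 * 2 + 6 * 6
= 21 + 4 + 36 = 61

61


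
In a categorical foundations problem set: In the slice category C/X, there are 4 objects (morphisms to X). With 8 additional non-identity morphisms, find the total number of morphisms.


In the slice category C/X, objects are morphisms to X.
Identity morphisms: 4 (one per object of C/X).
Non-identity morphisms: 8.
Total = 4 + 8 = 12

12


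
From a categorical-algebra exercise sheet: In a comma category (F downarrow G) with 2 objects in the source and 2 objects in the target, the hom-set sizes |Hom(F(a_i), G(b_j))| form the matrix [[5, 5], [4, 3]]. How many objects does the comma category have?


Objects of (F downarrow G) are triples (a, b, h: F(a)->G(b)).
The count equals the sum of all entries in the hom-matrix.
sum(row 0) = 10
sum(row 1) = 7
Grand total = 17

17


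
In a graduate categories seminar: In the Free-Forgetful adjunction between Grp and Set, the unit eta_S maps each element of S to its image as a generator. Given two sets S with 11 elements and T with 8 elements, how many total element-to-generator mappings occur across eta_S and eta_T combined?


The unit eta_X: X -> U(F(X)) of the Free-Forgetful adjunction
maps each element of X to a generator of F(X). For X = S + T (disjoint
union in Set), |S + T| = |S| + |T|.
Total mappings = 11 + 8 = 19.

19


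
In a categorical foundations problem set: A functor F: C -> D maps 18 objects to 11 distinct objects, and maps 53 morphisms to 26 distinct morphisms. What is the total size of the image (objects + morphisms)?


The image of F consists of distinct objects and distinct morphisms.
|Im(F)| on objects = 11
|Im(F)| on morphisms = 26
Total image cardinality = 11 + 26 = 37

37


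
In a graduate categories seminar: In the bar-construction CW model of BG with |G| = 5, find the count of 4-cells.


In the bar-construction CW model of BG, the n-cells are indexed by
n-tuples [g_1|...|g_n] of non-identity elements of G (degenerate
simplices with some g_i = e do not contribute cells), so there are
(|G| - 1)^n n-cells.
For dim = 4 with |G| = 5:
cells = (5 - 1)^4 = 4^4 = 256

256


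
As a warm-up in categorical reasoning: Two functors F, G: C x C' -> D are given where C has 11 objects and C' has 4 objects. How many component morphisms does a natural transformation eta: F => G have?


A natural transformation eta: F => G assigns one component morphism per
object of the domain category.
The domain is the product category C x C', so
|Ob(C x C')| = |Ob(C)| * |Ob(C')| = 11 * 4 = 44.
Therefore eta has 44 component morphisms.

44


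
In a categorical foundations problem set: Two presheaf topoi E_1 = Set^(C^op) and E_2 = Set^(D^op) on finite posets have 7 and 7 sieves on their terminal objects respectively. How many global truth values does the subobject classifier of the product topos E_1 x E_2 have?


In a product of presheaf topoi E_1 x E_2, the subobject classifier
is Omega = Omega_1 x Omega_2 (componentwise), so
|Omega(top)| = |Omega_1(top_1)| * |Omega_2(top_2)|.
= 7 * 7 = 49.

49


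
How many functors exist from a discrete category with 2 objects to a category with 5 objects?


A functor from a discrete category C to D is determined by
where each object maps. Each of the 2 objects of C can map
to any of the 5 objects of D independently.
Number of functors = 5^2 = 25

25


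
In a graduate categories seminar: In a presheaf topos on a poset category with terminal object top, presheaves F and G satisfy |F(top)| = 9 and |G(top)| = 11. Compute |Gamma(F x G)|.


Global sections of a presheaf on a poset with terminal top satisfy
Gamma(H) ~ H(top). Presheaves admit pointwise products, so
(F x G)(top) = F(top) x G(top) (Cartesian product).
|Gamma(F x G)| = |F(top)| * |G(top)| = 9 * 11 = 99.

99


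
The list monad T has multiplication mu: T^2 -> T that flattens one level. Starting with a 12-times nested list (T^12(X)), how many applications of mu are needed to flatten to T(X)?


Each application of mu: T^2 -> T removes one layer of nesting.
Starting at depth 12 (i.e., T^12(X)), we need to reach T(X).
Number of mu applications = 12 - 1 = 11

11


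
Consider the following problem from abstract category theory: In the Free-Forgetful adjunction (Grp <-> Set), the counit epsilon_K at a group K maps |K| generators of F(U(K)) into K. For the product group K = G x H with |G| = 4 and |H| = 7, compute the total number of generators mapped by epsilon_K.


The counit epsilon_K: F(U(K)) -> K of the Free-Forgetful adjunction
maps |K| generators of F(U(K)) into K. For K = G x H (the product group),
|G x H| = |G| * |H|.
Total generators mapped = 4 * 7 = 28.

28


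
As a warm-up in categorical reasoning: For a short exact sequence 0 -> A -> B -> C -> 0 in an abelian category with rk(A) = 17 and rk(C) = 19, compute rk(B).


For a short exact sequence 0 -> A -> B -> C -> 0,
rank is additive: rank(B) = rank(A) + rank(C).
rank(B) = 17 + 19 = 36

36


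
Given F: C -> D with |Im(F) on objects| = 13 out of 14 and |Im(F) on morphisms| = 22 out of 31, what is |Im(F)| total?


The image of F consists of distinct objects and distinct morphisms.
|Im(F)| on objects = 13
|Im(F)| on morphisms = 22
Total image cardinality = 13 + 22 = 35

35


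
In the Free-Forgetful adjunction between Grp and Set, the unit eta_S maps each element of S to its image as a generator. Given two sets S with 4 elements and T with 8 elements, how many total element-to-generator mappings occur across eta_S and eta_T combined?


The unit eta_X: X -> U(F(X)) of the Free-Forgetful adjunction
maps each element of X to a generator of F(X). For X = S + T (disjoint
union in Set), |S + T| = |S| + |T|.
Total mappings = 4 + 8 = 12.

12


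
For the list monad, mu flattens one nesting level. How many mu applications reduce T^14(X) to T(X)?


Each application of mu: T^2 -> T removes one layer of nesting.
Starting at depth 14 (i.e., T^14(X)), we need to reach T(X).
Number of mu applications = 14 - 1 = 13

13


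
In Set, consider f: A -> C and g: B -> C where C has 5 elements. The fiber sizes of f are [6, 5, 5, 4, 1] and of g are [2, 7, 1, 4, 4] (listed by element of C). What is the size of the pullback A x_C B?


The pullback A x_C B consists of pairs (a, b) with f(a) = g(b).
For each element c in C, the fiber product has |f^-1(c)| * |g^-1(c)| elements.
Summing over C: 6 * 2 + 5 * 7 + 5 * 1 + 4 * 4 + 1 * 4
= 12 + 35 + 5 + 16 + 4 = 72

72


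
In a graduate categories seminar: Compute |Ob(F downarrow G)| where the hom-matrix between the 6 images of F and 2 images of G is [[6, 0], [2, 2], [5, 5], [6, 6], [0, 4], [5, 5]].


Objects of (F downarrow G) are triples (a, b, h: F(a)->G(b)).
The count equals the sum of all entries in the hom-matrix.
sum(row 0) = 6
sum(row 1) = 4
sum(row 2) = 10
sum(row 3) = 12
sum(row 4) = 4
sum(row 5) = 10
Grand total = 46

46


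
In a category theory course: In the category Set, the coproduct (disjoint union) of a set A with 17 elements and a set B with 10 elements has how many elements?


In Set, the coproduct A + B is the disjoint union.
|A + B| = |A| + |B| = 17 + 10 = 27

27


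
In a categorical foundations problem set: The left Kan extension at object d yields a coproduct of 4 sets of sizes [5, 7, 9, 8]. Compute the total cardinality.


Pointwise, the left Kan extension (Lan_F H)(d) is the colimit, indexed
by the comma category (F downarrow d), of H composed with the
projection (F downarrow d) -> C. Here that colimit is given
as a coproduct (disjoint union) of sets, so its cardinality is the
sum of the sizes of the summands.
Coproduct of sets with sizes: 5 + 7 + 9 + 8
= 29

29


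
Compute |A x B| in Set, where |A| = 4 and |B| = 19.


In Set, the product A x B is the Cartesian product.
By the universal property, |A x B| = |A| * |B|.
|A x B| = 4 * 19 = 76

76


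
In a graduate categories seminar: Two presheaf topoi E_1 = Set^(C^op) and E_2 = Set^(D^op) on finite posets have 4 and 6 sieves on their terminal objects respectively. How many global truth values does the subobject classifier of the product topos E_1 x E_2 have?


In a product of presheaf topoi E_1 x E_2, the subobject classifier
is Omega = Omega_1 x Omega_2 (componentwise), so
|Omega(top)| = |Omega_1(top_1)| * |Omega_2(top_2)|.
= 4 * 6 = 24.

24


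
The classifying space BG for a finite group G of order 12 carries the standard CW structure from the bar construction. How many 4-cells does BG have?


In the bar-construction CW model of BG, the n-cells are indexed by
n-tuples [g_1|...|g_n] of non-identity elements of G (degenerate
simplices with some g_i = e do not contribute cells), so there are
(|G| - 1)^n n-cells.
For dim = 4 with |G| = 12:
cells = (12 - 1)^4 = 11^4 = 14641

14641


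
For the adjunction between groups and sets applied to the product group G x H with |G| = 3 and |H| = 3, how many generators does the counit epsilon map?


The counit epsilon_K: F(U(K)) -> K of the Free-Forgetful adjunction
maps |K| generators of F(U(K)) into K. For K = G x H (the product group),
|G x H| = |G| * |H|.
Total generators mapped = 3 * 3 = 9.

9


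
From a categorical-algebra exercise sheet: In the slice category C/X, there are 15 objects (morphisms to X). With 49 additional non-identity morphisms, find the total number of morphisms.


In the slice category C/X, objects are morphisms to X.
Identity morphisms: 15 (one per object of C/X).
Non-identity morphisms: 49.
Total = 15 + 49 = 64

64
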